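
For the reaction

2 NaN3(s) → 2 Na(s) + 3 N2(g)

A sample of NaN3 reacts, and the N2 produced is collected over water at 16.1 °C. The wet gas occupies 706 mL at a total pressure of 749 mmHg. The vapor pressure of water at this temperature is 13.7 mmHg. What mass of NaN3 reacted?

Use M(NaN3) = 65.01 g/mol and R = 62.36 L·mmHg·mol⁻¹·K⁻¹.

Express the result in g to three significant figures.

P(N2) = 749 − 13.7 = 735.3 mmHg
n(N2) = PV/RT = (735.3 × 0.7060) / (62.36 × 289.25) = 0.02878 mol
n(NaN3) = (2/3) × 0.02878 = 0.01919 mol
m(NaN3) = 0.01919 × 65.01 = 1.248 g

1.25 g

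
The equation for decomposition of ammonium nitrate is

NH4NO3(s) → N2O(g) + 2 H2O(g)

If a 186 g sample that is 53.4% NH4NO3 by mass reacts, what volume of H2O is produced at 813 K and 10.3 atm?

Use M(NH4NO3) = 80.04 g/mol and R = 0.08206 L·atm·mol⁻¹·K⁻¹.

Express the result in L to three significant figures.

mass of NH4NO3 = 186 × 53.4/100 = 99.32 g
n(NH4NO3) = 99.32 / 80.04 = 1.241 mol
n(H2O) = (2/1) × 1.241 = 2.482 mol
V = nRT/P = 2.482 × 0.08206 × 813 / 10.3 = 16.08 L

16.1 L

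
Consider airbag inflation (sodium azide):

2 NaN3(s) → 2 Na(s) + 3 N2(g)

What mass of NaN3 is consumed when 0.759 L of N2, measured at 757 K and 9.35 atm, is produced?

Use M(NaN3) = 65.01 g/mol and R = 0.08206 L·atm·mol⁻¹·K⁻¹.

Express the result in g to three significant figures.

n(N2) = PV/RT = (9.35 × 0.759) / (0.08206 × 757) = 0.1142 mol
n(NaN3) = (2/3) × 0.1142 = 0.07613 mol
m(NaN3) = 0.07613 × 65.01 = 4.949 g

4.95 g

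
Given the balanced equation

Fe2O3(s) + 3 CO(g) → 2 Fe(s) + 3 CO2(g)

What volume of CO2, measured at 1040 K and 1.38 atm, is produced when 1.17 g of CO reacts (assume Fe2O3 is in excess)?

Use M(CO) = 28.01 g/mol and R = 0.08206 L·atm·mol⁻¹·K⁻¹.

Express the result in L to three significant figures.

2.58 L

n(CO) = 1.170 / 28.01 = 0.04177 mol
n(CO2) = (3/3) × 0.04177 = 0.04177 mol
V = nRT/P = 0.04177 × 0.08206 × 1040 / 1.38 = 2.583 L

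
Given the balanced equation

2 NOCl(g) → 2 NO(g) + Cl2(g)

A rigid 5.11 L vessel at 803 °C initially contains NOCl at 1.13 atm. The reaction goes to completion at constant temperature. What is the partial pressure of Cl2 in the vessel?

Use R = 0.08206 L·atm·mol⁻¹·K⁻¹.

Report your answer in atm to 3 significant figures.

0.565 atm

n(NOCl)₀ = PV/RT = (1.13 × 5.11) / (0.08206 × 1076.15) = 0.06539 mol
n(Cl2) = (1/2) × 0.06539 = 0.03270 mol
P(Cl2) = nRT/V = 0.03270 × 0.08206 × 1076.15 / 5.11 = 0.5651 atm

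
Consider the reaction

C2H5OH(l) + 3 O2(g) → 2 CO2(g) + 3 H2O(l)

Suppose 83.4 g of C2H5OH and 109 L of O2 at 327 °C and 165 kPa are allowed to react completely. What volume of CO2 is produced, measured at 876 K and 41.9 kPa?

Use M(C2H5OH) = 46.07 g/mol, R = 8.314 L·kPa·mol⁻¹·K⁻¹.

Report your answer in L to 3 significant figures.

n(C2H5OH) = 83.4 / 46.07 = 1.810 mol
n(O2) = PV/RT = (165 × 109) / (8.314 × 600.15) = 3.604 mol
For 1.810 mol C2H5OH, stoichiometry requires (3/1) × 1.810 = 5.430 mol O2; 3.604 mol is available, so O2 is limiting.
n(CO2) = (2/3) × 3.604 = 2.403 mol
V(CO2) = nRT/P = 2.403 × 8.314 × 876 / 41.9 = 417.7 L

418 L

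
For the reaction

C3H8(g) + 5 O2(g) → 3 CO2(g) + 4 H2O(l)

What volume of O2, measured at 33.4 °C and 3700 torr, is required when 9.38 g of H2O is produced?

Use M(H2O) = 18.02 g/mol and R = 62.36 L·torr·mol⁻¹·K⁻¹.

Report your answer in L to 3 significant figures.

n(H2O) = 9.380 / 18.02 = 0.5205 mol
n(O2) = (5/4) × 0.5205 = 0.6506 mol
V = nRT/P = 0.6506 × 62.36 × 306.55 / 3700 = 3.361 L

3.36 L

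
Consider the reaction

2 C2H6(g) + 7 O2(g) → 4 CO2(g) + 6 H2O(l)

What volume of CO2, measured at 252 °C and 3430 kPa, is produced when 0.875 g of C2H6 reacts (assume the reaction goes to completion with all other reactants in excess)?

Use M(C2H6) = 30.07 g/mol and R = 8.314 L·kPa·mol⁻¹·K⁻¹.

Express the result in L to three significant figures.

0.0741 L

n(C2H6) = 0.8750 / 30.07 = 0.02910 mol
n(CO2) = (4/2) × 0.02910 = 0.05820 mol
V = nRT/P = 0.05820 × 8.314 × 525.15 / 3430 = 0.07408 L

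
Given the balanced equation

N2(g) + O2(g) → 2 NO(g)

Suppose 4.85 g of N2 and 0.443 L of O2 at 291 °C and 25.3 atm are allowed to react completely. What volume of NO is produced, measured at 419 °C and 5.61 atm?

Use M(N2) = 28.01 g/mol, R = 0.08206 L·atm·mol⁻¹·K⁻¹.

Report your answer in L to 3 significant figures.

n(N2) = 4.85 / 28.01 = 0.1732 mol
n(O2) = PV/RT = (25.3 × 0.443) / (0.08206 × 564.15) = 0.2421 mol
For 0.1732 mol N2, stoichiometry requires (1/1) × 0.1732 = 0.1732 mol O2; 0.2421 mol is available, so N2 is limiting.
n(NO) = (2/1) × 0.1732 = 0.3464 mol
V(NO) = nRT/P = 0.3464 × 0.08206 × 692.15 / 5.61 = 3.507 L

3.51 L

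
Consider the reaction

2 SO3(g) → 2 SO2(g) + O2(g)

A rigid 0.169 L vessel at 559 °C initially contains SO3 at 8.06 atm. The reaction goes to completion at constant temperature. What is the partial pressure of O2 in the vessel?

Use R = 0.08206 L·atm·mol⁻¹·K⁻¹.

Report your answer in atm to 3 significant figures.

n(SO3)₀ = PV/RT = (8.06 × 0.169) / (0.08206 × 832.15) = 0.01995 mol
n(O2) = (1/2) × 0.01995 = 0.009975 mol
P(O2) = nRT/V = 0.009975 × 0.08206 × 832.15 / 0.169 = 4.031 atm

4.03 atm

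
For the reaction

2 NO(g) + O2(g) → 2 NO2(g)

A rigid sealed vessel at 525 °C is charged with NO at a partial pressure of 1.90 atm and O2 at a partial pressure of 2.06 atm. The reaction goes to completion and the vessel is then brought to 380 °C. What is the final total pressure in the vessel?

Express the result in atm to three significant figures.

2.46 atm

At constant V, partial pressures at 525 °C are proportional to moles, so apply stoichiometry directly to pressures.
P(O2) required for 1.90 atm of NO = (1/2) × 1.90 = 0.9500 atm; available 2.06 atm, so NO is limiting.
P(O2) remaining = 2.06 − (1/2) × 1.90 = 1.110 atm
P(gaseous products) = (2)/2 × 1.90 = 1.900 atm
P_total at 525 °C = 1.110 + 1.900 = 3.010 atm
Scaling to 380 °C: P = 3.010 × 653.15/798.15 = 2.463 atm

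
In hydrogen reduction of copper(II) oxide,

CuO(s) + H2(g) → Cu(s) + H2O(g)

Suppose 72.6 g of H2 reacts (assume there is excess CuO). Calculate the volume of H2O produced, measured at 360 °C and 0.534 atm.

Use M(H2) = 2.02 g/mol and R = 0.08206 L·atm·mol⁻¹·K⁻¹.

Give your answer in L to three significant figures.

n(H2) = 72.60 / 2.02 = 35.94 mol
n(H2O) = (1/1) × 35.94 = 35.94 mol
V = nRT/P = 35.94 × 0.08206 × 633.15 / 0.534 = 3497 L

3500 L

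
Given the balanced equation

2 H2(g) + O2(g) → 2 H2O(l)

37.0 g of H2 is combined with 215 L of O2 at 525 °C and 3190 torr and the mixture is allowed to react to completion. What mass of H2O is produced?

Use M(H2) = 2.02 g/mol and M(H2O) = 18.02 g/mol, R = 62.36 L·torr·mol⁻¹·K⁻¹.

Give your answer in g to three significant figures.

330 g

n(H2) = 37.0 / 2.02 = 18.32 mol
n(O2) = PV/RT = (3190 × 215) / (62.36 × 798.15) = 13.78 mol
For 18.32 mol H2, stoichiometry requires (1/2) × 18.32 = 9.160 mol O2; 13.78 mol is available, so H2 is limiting.
n(H2O) = (2/2) × 18.32 = 18.32 mol
m(H2O) = 18.32 × 18.02 = 330.1 g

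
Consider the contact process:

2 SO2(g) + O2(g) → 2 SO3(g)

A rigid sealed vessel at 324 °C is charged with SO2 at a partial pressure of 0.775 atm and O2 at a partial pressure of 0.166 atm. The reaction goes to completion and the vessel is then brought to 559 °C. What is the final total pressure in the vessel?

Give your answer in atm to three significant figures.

With V and T fixed, P_i ∝ n_i, so the mole ratios apply directly to partial pressures at 324 °C.
P(O2) required for 0.775 atm of SO2 = (1/2) × 0.775 = 0.3875 atm; available 0.166 atm, so O2 is limiting.
P(SO2) remaining = 0.775 − (2/1) × 0.166 = 0.4430 atm
P(gaseous products) = (2)/1 × 0.166 = 0.3320 atm
P_total at 324 °C = 0.4430 + 0.3320 = 0.7750 atm
Scaling to 559 °C: P = 0.7750 × 832.15/597.15 = 1.080 atm

1.08 atm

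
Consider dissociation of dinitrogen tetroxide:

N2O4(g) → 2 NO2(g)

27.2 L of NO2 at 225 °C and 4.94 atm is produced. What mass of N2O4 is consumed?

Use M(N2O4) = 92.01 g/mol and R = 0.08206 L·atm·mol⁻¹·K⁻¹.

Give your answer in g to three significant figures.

n(NO2) = PV/RT = (4.94 × 27.2) / (0.08206 × 498.15) = 3.287 mol
n(N2O4) = (1/2) × 3.287 = 1.643 mol
m(N2O4) = 1.643 × 92.01 = 151.2 g

151 g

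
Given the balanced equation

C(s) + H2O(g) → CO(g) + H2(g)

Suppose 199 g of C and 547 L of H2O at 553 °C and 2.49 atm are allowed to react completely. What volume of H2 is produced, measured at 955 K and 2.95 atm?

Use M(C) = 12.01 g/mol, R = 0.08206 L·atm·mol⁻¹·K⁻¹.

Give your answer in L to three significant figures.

440 L

n(C) = 199 / 12.01 = 16.57 mol
n(H2O) = PV/RT = (2.49 × 547) / (0.08206 × 826.15) = 20.09 mol
For 16.57 mol C, stoichiometry requires (1/1) × 16.57 = 16.57 mol H2O; 20.09 mol is available, so C is limiting.
n(H2) = (1/1) × 16.57 = 16.57 mol
V(H2) = nRT/P = 16.57 × 0.08206 × 955 / 2.95 = 440.2 L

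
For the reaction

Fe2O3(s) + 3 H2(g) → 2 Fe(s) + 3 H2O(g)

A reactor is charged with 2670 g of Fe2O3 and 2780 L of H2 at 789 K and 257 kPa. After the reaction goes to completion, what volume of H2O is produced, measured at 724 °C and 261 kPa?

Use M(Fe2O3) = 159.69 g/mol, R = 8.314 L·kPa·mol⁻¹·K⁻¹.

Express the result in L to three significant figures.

n(Fe2O3) = 2670 / 159.69 = 16.72 mol
n(H2) = PV/RT = (257 × 2780) / (8.314 × 789) = 108.9 mol
For 16.72 mol Fe2O3, stoichiometry requires (3/1) × 16.72 = 50.16 mol H2; 108.9 mol is available, so Fe2O3 is limiting.
n(H2O) = (3/1) × 16.72 = 50.16 mol
V(H2O) = nRT/P = 50.16 × 8.314 × 997.15 / 261 = 1593 L

1590 L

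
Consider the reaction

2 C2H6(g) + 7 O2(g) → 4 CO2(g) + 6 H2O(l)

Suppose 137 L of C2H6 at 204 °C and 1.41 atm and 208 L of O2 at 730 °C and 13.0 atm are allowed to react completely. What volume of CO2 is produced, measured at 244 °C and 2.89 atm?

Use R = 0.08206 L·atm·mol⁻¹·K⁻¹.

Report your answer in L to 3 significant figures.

145 L

n(C2H6) = PV/RT = (1.41 × 137) / (0.08206 × 477.15) = 4.933 mol
n(O2) = PV/RT = (13.0 × 208) / (0.08206 × 1003.15) = 32.85 mol
For 4.933 mol C2H6, stoichiometry requires (7/2) × 4.933 = 17.27 mol O2; 32.85 mol is available, so C2H6 is limiting.
n(CO2) = (4/2) × 4.933 = 9.866 mol
V(CO2) = nRT/P = 9.866 × 0.08206 × 517.15 / 2.89 = 144.9 L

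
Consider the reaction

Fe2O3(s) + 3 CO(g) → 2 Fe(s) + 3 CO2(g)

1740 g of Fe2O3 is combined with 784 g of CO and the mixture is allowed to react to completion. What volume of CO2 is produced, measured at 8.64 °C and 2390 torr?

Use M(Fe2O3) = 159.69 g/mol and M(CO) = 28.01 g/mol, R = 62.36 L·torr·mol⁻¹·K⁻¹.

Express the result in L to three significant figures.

206 L

n(Fe2O3) = 1740 / 159.69 = 10.90 mol
n(CO) = 784 / 28.01 = 27.99 mol
For 10.90 mol Fe2O3, stoichiometry requires (3/1) × 10.90 = 32.70 mol CO; 27.99 mol is available, so CO is limiting.
n(CO2) = (3/3) × 27.99 = 27.99 mol
V(CO2) = nRT/P = 27.99 × 62.36 × 281.79 / 2390 = 205.8 L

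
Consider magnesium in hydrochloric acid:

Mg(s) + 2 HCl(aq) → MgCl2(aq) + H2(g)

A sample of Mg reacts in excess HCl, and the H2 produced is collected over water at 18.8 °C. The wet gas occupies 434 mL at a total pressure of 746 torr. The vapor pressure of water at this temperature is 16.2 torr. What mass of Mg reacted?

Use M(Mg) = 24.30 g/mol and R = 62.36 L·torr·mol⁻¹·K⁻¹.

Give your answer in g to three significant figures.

0.423 g

P(H2) = 746 − 16.2 = 729.8 torr
n(H2) = PV/RT = (729.8 × 0.4340) / (62.36 × 291.95) = 0.01740 mol
n(Mg) = (1/1) × 0.01740 = 0.01740 mol
m(Mg) = 0.01740 × 24.30 = 0.4228 g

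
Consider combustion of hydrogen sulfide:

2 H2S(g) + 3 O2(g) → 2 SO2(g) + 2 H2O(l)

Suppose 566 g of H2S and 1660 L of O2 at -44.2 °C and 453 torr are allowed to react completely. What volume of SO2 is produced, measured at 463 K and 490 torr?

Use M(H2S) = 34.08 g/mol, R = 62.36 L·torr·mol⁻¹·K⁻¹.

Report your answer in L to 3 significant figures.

n(H2S) = 566 / 34.08 = 16.61 mol
n(O2) = PV/RT = (453 × 1660) / (62.36 × 228.95) = 52.67 mol
For 16.61 mol H2S, stoichiometry requires (3/2) × 16.61 = 24.91 mol O2; 52.67 mol is available, so H2S is limiting.
n(SO2) = (2/2) × 16.61 = 16.61 mol
V(SO2) = nRT/P = 16.61 × 62.36 × 463 / 490 = 978.7 L

979 L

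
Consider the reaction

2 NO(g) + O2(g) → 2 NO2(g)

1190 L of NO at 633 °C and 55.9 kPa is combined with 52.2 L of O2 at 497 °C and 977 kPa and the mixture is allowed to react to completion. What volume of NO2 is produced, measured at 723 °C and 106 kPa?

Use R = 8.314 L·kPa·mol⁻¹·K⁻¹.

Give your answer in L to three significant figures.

n(NO) = PV/RT = (55.9 × 1190) / (8.314 × 906.15) = 8.830 mol
n(O2) = PV/RT = (977 × 52.2) / (8.314 × 770.15) = 7.965 mol
For 8.830 mol NO, stoichiometry requires (1/2) × 8.830 = 4.415 mol O2; 7.965 mol is available, so NO is limiting.
n(NO2) = (2/2) × 8.830 = 8.830 mol
V(NO2) = nRT/P = 8.830 × 8.314 × 996.15 / 106 = 689.9 L

690 L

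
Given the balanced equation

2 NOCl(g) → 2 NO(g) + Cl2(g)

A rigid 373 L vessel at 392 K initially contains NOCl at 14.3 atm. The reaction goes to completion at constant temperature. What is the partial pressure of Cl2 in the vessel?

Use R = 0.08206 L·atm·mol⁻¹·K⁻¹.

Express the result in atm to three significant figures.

n(NOCl)₀ = PV/RT = (14.3 × 373) / (0.08206 × 392) = 165.8 mol
n(Cl2) = (1/2) × 165.8 = 82.90 mol
P(Cl2) = nRT/V = 82.90 × 0.08206 × 392 / 373 = 7.149 atm

7.15 atm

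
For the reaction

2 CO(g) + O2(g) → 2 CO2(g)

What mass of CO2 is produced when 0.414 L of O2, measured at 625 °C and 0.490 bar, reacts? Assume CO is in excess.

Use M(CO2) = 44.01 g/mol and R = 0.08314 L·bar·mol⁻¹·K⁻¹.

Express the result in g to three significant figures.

n(O2) = PV/RT = (0.490 × 0.414) / (0.08314 × 898.15) = 0.002717 mol
n(CO2) = (2/1) × 0.002717 = 0.005434 mol
m(CO2) = 0.005434 × 44.01 = 0.2392 g

0.239 g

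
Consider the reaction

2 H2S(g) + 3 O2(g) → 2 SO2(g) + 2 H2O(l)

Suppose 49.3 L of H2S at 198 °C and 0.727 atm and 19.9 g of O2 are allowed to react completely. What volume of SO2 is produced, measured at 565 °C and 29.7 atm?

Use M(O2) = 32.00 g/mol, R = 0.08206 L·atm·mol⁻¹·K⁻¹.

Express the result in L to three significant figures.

n(H2S) = PV/RT = (0.727 × 49.3) / (0.08206 × 471.15) = 0.9270 mol
n(O2) = 19.9 / 32.00 = 0.6219 mol
For 0.9270 mol H2S, stoichiometry requires (3/2) × 0.9270 = 1.391 mol O2; 0.6219 mol is available, so O2 is limiting.
n(SO2) = (2/3) × 0.6219 = 0.4146 mol
V(SO2) = nRT/P = 0.4146 × 0.08206 × 838.15 / 29.7 = 0.9601 L

0.960 L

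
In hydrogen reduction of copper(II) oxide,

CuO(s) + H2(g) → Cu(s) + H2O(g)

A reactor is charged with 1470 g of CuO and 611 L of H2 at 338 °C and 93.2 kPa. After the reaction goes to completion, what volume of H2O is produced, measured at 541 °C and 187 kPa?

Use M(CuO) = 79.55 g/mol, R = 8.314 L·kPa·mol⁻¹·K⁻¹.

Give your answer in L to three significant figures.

n(CuO) = 1470 / 79.55 = 18.48 mol
n(H2) = PV/RT = (93.2 × 611) / (8.314 × 611.15) = 11.21 mol
For 18.48 mol CuO, stoichiometry requires (1/1) × 18.48 = 18.48 mol H2; 11.21 mol is available, so H2 is limiting.
n(H2O) = (1/1) × 11.21 = 11.21 mol
V(H2O) = nRT/P = 11.21 × 8.314 × 814.15 / 187 = 405.8 L

406 L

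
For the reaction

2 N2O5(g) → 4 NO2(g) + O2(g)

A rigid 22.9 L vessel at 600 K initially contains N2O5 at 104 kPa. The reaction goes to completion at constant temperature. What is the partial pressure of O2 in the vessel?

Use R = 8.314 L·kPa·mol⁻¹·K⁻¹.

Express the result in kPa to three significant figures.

n(N2O5)₀ = PV/RT = (104 × 22.9) / (8.314 × 600) = 0.4774 mol
n(O2) = (1/2) × 0.4774 = 0.2387 mol
P(O2) = nRT/V = 0.2387 × 8.314 × 600 / 22.9 = 52.00 kPa

52.0 kPa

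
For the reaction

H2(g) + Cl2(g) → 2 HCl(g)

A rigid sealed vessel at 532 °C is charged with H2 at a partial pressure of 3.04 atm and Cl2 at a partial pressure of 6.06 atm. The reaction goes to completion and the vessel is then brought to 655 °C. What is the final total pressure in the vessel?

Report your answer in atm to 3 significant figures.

10.5 atm

Because the vessel is rigid and T is held at 532 °C, work the stoichiometry in partial pressures (P_i = n_iRT/V).
P(Cl2) required for 3.04 atm of H2 = (1/1) × 3.04 = 3.040 atm; available 6.06 atm, so H2 is limiting.
P(Cl2) remaining = 6.06 − (1/1) × 3.04 = 3.020 atm
P(gaseous products) = (2)/1 × 3.04 = 6.080 atm
P_total at 532 °C = 3.020 + 6.080 = 9.100 atm
Scaling to 655 °C: P = 9.100 × 928.15/805.15 = 10.49 atm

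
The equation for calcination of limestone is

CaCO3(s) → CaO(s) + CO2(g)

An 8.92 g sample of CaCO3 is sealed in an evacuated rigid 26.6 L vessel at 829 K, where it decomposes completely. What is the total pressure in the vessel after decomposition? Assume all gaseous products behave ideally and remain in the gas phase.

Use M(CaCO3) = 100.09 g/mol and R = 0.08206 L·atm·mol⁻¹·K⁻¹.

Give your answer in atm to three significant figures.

n(CaCO3) = 8.92 / 100.09 = 0.08912 mol
n(gas produced) = (1/1) × 0.08912 = 0.08912 mol
P = nRT/V = 0.08912 × 0.08206 × 829 / 26.6 = 0.2279 atm

0.228 atm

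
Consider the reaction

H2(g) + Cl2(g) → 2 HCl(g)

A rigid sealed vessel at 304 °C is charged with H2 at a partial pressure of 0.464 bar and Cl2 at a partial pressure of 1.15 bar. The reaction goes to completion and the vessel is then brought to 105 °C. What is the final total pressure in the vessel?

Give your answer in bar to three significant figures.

1.06 bar

At constant V, partial pressures at 304 °C are proportional to moles, so apply stoichiometry directly to pressures.
P(Cl2) required for 0.464 bar of H2 = (1/1) × 0.464 = 0.4640 bar; available 1.15 bar, so H2 is limiting.
P(Cl2) remaining = 1.15 − (1/1) × 0.464 = 0.6860 bar
P(gaseous products) = (2)/1 × 0.464 = 0.9280 bar
P_total at 304 °C = 0.6860 + 0.9280 = 1.614 bar
Scaling to 105 °C: P = 1.614 × 378.15/577.15 = 1.057 bar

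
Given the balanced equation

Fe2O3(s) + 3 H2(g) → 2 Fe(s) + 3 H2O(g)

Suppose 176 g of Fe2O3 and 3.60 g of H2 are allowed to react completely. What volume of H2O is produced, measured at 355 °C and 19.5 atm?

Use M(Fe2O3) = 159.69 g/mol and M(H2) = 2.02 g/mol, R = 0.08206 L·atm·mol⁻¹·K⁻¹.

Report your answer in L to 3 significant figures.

n(Fe2O3) = 176 / 159.69 = 1.102 mol
n(H2) = 3.60 / 2.02 = 1.782 mol
For 1.102 mol Fe2O3, stoichiometry requires (3/1) × 1.102 = 3.306 mol H2; 1.782 mol is available, so H2 is limiting.
n(H2O) = (3/3) × 1.782 = 1.782 mol
V(H2O) = nRT/P = 1.782 × 0.08206 × 628.15 / 19.5 = 4.711 L

4.71 L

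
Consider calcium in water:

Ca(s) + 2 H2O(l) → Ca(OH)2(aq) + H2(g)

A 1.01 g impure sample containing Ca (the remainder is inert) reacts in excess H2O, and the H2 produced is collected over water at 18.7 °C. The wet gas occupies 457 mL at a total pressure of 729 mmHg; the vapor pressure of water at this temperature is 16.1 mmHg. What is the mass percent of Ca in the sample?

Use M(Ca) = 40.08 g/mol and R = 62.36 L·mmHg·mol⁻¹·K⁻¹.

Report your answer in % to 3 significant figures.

71.0 %

P(H2) = 729 − 16.1 = 712.9 mmHg
n(H2) = PV/RT = (712.9 × 0.4570) / (62.36 × 291.85) = 0.01790 mol
n(Ca) = (1/1) × 0.01790 = 0.01790 mol
m(Ca) = 0.01790 × 40.08 = 0.7174 g
%Ca = 0.7174 / 1.01 × 100 = 71.03%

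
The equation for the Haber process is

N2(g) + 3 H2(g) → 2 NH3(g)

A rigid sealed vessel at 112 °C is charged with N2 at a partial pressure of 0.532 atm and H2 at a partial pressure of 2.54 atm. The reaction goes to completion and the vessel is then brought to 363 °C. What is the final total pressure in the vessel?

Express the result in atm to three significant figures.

With V and T fixed, P_i ∝ n_i, so the mole ratios apply directly to partial pressures at 112 °C.
P(H2) required for 0.532 atm of N2 = (3/1) × 0.532 = 1.596 atm; available 2.54 atm, so N2 is limiting.
P(H2) remaining = 2.54 − (3/1) × 0.532 = 0.9440 atm
P(gaseous products) = (2)/1 × 0.532 = 1.064 atm
P_total at 112 °C = 0.9440 + 1.064 = 2.008 atm
Scaling to 363 °C: P = 2.008 × 636.15/385.15 = 3.317 atm

3.32 atm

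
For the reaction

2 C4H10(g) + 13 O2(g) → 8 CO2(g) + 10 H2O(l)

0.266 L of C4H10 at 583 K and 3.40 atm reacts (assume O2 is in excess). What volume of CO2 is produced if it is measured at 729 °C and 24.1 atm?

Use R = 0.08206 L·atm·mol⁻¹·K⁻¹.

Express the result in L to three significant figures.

n(C4H10) = PV/RT = (3.40 × 0.266) / (0.08206 × 583) = 0.01890 mol
n(CO2) = (8/2) × 0.01890 = 0.07560 mol
V = nRT/P = 0.07560 × 0.08206 × 1002.15 / 24.1 = 0.2580 L

0.258 L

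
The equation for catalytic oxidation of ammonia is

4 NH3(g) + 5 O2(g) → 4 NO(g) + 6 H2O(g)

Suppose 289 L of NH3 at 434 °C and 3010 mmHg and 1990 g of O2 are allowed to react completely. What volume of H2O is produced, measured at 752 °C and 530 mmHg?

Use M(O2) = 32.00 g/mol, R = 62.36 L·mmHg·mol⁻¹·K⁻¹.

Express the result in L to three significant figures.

n(NH3) = PV/RT = (3010 × 289) / (62.36 × 707.15) = 19.73 mol
n(O2) = 1990 / 32.00 = 62.19 mol
For 19.73 mol NH3, stoichiometry requires (5/4) × 19.73 = 24.66 mol O2; 62.19 mol is available, so NH3 is limiting.
n(H2O) = (6/4) × 19.73 = 29.59 mol
V(H2O) = nRT/P = 29.59 × 62.36 × 1025.15 / 530 = 3569 L

3570 L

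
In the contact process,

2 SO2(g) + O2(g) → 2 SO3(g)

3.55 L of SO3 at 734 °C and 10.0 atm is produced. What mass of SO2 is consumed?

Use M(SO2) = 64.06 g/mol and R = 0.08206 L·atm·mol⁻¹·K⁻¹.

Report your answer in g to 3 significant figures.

n(SO3) = PV/RT = (10.0 × 3.55) / (0.08206 × 1007.15) = 0.4295 mol
n(SO2) = (2/2) × 0.4295 = 0.4295 mol
m(SO2) = 0.4295 × 64.06 = 27.51 g

27.5 g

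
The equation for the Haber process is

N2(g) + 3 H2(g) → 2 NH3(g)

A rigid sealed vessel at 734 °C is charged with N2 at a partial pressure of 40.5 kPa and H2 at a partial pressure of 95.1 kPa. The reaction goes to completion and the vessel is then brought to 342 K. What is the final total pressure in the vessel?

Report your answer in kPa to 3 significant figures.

With V and T fixed, P_i ∝ n_i, so the mole ratios apply directly to partial pressures at 734 °C.
P(H2) required for 40.5 kPa of N2 = (3/1) × 40.5 = 121.5 kPa; available 95.1 kPa, so H2 is limiting.
P(N2) remaining = 40.5 − (1/3) × 95.1 = 8.800 kPa
P(gaseous products) = (2)/3 × 95.1 = 63.40 kPa
P_total at 734 °C = 8.800 + 63.40 = 72.20 kPa
Scaling to 342 K: P = 72.20 × 342/1007.15 = 24.52 kPa

24.5 kPa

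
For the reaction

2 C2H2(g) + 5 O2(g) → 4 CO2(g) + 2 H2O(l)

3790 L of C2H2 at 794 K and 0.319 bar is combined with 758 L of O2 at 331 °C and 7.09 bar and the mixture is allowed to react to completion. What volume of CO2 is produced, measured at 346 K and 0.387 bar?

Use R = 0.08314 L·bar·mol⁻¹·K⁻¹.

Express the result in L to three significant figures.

n(C2H2) = PV/RT = (0.319 × 3790) / (0.08314 × 794) = 18.31 mol
n(O2) = PV/RT = (7.09 × 758) / (0.08314 × 604.15) = 107.0 mol
For 18.31 mol C2H2, stoichiometry requires (5/2) × 18.31 = 45.77 mol O2; 107.0 mol is available, so C2H2 is limiting.
n(CO2) = (4/2) × 18.31 = 36.62 mol
V(CO2) = nRT/P = 36.62 × 0.08314 × 346 / 0.387 = 2722 L

2720 L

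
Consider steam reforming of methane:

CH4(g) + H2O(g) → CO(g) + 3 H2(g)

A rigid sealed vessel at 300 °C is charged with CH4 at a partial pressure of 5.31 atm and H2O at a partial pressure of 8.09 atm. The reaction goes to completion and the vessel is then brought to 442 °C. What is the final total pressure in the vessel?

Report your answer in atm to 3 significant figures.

At constant V, partial pressures at 300 °C are proportional to moles, so apply stoichiometry directly to pressures.
P(H2O) required for 5.31 atm of CH4 = (1/1) × 5.31 = 5.310 atm; available 8.09 atm, so CH4 is limiting.
P(H2O) remaining = 8.09 − (1/1) × 5.31 = 2.780 atm
P(gaseous products) = (1+3)/1 × 5.31 = 21.24 atm
P_total at 300 °C = 2.780 + 21.24 = 24.02 atm
Scaling to 442 °C: P = 24.02 × 715.15/573.15 = 29.97 atm

30.0 atm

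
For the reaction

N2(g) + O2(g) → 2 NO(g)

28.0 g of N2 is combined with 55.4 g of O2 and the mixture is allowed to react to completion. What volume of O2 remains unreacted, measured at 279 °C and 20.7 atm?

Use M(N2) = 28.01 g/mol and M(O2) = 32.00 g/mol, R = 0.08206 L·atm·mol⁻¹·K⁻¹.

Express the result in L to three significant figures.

n(N2) = 28.0 / 28.01 = 0.9996 mol
n(O2) = 55.4 / 32.00 = 1.731 mol
For 0.9996 mol N2, stoichiometry requires (1/1) × 0.9996 = 0.9996 mol O2; 1.731 mol is available, so N2 is limiting.
n(O2) consumed = (1/1) × 0.9996 = 0.9996 mol; remaining = 1.731 − 0.9996 = 0.7314 mol
V(O2) = nRT/P = 0.7314 × 0.08206 × 552.15 / 20.7 = 1.601 L

1.60 L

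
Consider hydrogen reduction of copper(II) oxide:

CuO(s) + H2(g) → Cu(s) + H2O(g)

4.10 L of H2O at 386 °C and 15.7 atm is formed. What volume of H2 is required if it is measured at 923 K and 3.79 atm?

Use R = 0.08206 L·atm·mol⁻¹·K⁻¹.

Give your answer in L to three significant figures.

n(H2O) = PV/RT = (15.7 × 4.10) / (0.08206 × 659.15) = 1.190 mol
n(H2) = (1/1) × 1.190 = 1.190 mol
V = nRT/P = 1.190 × 0.08206 × 923 / 3.79 = 23.78 L

23.8 L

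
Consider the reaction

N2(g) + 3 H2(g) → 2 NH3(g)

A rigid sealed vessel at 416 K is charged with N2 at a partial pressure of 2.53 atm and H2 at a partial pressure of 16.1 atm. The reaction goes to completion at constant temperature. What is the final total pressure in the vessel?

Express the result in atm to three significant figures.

13.6 atm

Because the vessel is rigid and T is held at 416 K, work the stoichiometry in partial pressures (P_i = n_iRT/V).
P(H2) required for 2.53 atm of N2 = (3/1) × 2.53 = 7.590 atm; available 16.1 atm, so N2 is limiting.
P(H2) remaining = 16.1 − (3/1) × 2.53 = 8.510 atm
P(gaseous products) = (2)/1 × 2.53 = 5.060 atm
P_total at 416 K = 8.510 + 5.060 = 13.57 atm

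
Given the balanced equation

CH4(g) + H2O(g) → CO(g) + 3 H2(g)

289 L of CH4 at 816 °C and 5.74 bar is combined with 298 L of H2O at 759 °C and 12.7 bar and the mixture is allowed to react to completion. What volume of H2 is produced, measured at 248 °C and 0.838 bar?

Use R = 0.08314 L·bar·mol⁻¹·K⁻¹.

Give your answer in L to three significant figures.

2840 L

n(CH4) = PV/RT = (5.74 × 289) / (0.08314 × 1089.15) = 18.32 mol
n(H2O) = PV/RT = (12.7 × 298) / (0.08314 × 1032.15) = 44.10 mol
For 18.32 mol CH4, stoichiometry requires (1/1) × 18.32 = 18.32 mol H2O; 44.10 mol is available, so CH4 is limiting.
n(H2) = (3/1) × 18.32 = 54.96 mol
V(H2) = nRT/P = 54.96 × 0.08314 × 521.15 / 0.838 = 2842 L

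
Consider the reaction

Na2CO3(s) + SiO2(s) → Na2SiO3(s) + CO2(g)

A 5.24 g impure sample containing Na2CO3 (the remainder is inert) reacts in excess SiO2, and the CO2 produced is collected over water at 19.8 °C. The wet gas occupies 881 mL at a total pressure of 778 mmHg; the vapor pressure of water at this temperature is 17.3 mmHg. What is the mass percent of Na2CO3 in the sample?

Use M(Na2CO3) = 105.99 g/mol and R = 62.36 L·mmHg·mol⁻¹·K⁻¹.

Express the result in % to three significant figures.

74.2 %

P(CO2) = 778 − 17.3 = 760.7 mmHg
n(CO2) = PV/RT = (760.7 × 0.8810) / (62.36 × 292.95) = 0.03669 mol
n(Na2CO3) = (1/1) × 0.03669 = 0.03669 mol
m(Na2CO3) = 0.03669 × 105.99 = 3.889 g
%Na2CO3 = 3.889 / 5.24 × 100 = 74.22%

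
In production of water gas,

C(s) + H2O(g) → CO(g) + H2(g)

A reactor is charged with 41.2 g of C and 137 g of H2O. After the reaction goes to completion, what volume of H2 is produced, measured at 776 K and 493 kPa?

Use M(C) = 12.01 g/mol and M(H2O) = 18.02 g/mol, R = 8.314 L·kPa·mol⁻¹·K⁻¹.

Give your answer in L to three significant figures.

n(C) = 41.2 / 12.01 = 3.430 mol
n(H2O) = 137 / 18.02 = 7.603 mol
For 3.430 mol C, stoichiometry requires (1/1) × 3.430 = 3.430 mol H2O; 7.603 mol is available, so C is limiting.
n(H2) = (1/1) × 3.430 = 3.430 mol
V(H2) = nRT/P = 3.430 × 8.314 × 776 / 493 = 44.89 L

44.9 L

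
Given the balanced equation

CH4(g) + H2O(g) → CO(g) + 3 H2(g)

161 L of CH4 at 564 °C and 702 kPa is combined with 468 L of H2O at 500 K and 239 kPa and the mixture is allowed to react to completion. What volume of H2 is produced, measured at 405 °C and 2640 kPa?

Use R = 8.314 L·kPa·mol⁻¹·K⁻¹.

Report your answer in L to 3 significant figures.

n(CH4) = PV/RT = (702 × 161) / (8.314 × 837.15) = 16.24 mol
n(H2O) = PV/RT = (239 × 468) / (8.314 × 500) = 26.91 mol
For 16.24 mol CH4, stoichiometry requires (1/1) × 16.24 = 16.24 mol H2O; 26.91 mol is available, so CH4 is limiting.
n(H2) = (3/1) × 16.24 = 48.72 mol
V(H2) = nRT/P = 48.72 × 8.314 × 678.15 / 2640 = 104.0 L

104 L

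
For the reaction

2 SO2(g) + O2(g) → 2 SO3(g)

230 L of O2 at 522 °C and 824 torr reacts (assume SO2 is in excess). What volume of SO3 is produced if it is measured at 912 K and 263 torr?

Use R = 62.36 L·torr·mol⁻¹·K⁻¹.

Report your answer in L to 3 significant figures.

1650 L

n(O2) = PV/RT = (824 × 230) / (62.36 × 795.15) = 3.822 mol
n(SO3) = (2/1) × 3.822 = 7.644 mol
V = nRT/P = 7.644 × 62.36 × 912 / 263 = 1653 L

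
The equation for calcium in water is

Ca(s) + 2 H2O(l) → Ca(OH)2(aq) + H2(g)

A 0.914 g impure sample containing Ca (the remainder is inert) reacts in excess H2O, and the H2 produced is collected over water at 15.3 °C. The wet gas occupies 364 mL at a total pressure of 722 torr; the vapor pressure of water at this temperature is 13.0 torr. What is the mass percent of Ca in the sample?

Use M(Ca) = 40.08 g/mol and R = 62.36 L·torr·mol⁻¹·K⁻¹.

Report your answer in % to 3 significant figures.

P(H2) = 722 − 13.0 = 709.0 torr
n(H2) = PV/RT = (709.0 × 0.3640) / (62.36 × 288.45) = 0.01435 mol
n(Ca) = (1/1) × 0.01435 = 0.01435 mol
m(Ca) = 0.01435 × 40.08 = 0.5751 g
%Ca = 0.5751 / 0.914 × 100 = 62.92%

62.9 %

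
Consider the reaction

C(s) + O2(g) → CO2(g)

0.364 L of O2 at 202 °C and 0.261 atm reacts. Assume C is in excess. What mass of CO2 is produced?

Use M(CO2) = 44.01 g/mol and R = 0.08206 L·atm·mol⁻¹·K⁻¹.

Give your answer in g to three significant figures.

0.107 g

n(O2) = PV/RT = (0.261 × 0.364) / (0.08206 × 475.15) = 0.002437 mol
n(CO2) = (1/1) × 0.002437 = 0.002437 mol
m(CO2) = 0.002437 × 44.01 = 0.1073 g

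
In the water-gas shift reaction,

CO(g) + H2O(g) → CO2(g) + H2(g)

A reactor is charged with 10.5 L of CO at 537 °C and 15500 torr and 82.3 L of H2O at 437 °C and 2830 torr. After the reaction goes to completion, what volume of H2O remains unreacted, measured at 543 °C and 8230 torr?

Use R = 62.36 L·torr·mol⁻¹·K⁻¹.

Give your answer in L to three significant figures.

n(CO) = PV/RT = (15500 × 10.5) / (62.36 × 810.15) = 3.221 mol
n(H2O) = PV/RT = (2830 × 82.3) / (62.36 × 710.15) = 5.259 mol
For 3.221 mol CO, stoichiometry requires (1/1) × 3.221 = 3.221 mol H2O; 5.259 mol is available, so CO is limiting.
n(H2O) consumed = (1/1) × 3.221 = 3.221 mol; remaining = 5.259 − 3.221 = 2.038 mol
V(H2O) = nRT/P = 2.038 × 62.36 × 816.15 / 8230 = 12.60 L

12.6 L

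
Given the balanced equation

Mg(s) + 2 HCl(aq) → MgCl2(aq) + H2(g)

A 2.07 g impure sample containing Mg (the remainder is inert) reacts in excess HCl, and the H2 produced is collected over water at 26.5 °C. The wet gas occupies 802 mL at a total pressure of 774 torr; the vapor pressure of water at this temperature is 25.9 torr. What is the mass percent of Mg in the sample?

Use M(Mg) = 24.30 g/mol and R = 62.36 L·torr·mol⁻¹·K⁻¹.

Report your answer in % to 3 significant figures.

P(H2) = 774 − 25.9 = 748.1 torr
n(H2) = PV/RT = (748.1 × 0.8020) / (62.36 × 299.65) = 0.03211 mol
n(Mg) = (1/1) × 0.03211 = 0.03211 mol
m(Mg) = 0.03211 × 24.30 = 0.7803 g
%Mg = 0.7803 / 2.07 × 100 = 37.70%

37.7 %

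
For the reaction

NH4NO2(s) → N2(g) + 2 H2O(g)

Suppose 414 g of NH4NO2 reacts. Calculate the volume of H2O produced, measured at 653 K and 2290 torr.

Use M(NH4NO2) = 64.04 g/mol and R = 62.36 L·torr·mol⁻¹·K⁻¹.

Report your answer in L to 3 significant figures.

n(NH4NO2) = 414.0 / 64.04 = 6.465 mol
n(H2O) = (2/1) × 6.465 = 12.93 mol
V = nRT/P = 12.93 × 62.36 × 653 / 2290 = 229.9 L

230 L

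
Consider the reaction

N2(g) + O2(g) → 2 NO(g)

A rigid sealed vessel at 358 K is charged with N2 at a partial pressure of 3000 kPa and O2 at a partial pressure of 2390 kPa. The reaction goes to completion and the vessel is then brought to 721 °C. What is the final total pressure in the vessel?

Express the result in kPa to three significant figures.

15000 kPa

With V and T fixed, P_i ∝ n_i, so the mole ratios apply directly to partial pressures at 358 K.
P(O2) required for 3000 kPa of N2 = (1/1) × 3000 = 3000 kPa; available 2390 kPa, so O2 is limiting.
P(N2) remaining = 3000 − (1/1) × 2390 = 610.0 kPa
P(gaseous products) = (2)/1 × 2390 = 4780 kPa
P_total at 358 K = 610.0 + 4780 = 5390 kPa
Scaling to 721 °C: P = 5390 × 994.15/358 = 14970 kPa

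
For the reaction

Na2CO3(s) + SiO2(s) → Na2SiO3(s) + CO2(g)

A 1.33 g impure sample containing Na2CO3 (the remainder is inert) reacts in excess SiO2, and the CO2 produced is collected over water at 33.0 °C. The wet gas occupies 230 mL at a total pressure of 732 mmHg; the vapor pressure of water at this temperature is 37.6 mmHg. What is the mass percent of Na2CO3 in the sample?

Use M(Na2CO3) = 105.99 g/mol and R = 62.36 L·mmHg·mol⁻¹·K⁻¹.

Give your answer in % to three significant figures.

P(CO2) = 732 − 37.6 = 694.4 mmHg
n(CO2) = PV/RT = (694.4 × 0.2300) / (62.36 × 306.15) = 0.008366 mol
n(Na2CO3) = (1/1) × 0.008366 = 0.008366 mol
m(Na2CO3) = 0.008366 × 105.99 = 0.8867 g
%Na2CO3 = 0.8867 / 1.33 × 100 = 66.67%

66.7 %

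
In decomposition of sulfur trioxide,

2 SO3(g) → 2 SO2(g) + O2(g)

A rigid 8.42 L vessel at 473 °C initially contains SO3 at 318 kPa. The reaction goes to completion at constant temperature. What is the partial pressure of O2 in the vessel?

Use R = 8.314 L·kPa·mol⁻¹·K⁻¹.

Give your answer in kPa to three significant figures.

n(SO3)₀ = PV/RT = (318 × 8.42) / (8.314 × 746.15) = 0.4316 mol
n(O2) = (1/2) × 0.4316 = 0.2158 mol
P(O2) = nRT/V = 0.2158 × 8.314 × 746.15 / 8.42 = 159.0 kPa

159 kPa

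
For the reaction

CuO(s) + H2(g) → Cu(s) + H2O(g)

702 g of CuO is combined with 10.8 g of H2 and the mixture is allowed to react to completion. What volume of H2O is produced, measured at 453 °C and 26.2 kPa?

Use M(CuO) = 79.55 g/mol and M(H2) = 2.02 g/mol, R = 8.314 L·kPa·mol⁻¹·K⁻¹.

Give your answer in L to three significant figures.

n(CuO) = 702 / 79.55 = 8.825 mol
n(H2) = 10.8 / 2.02 = 5.347 mol
For 8.825 mol CuO, stoichiometry requires (1/1) × 8.825 = 8.825 mol H2; 5.347 mol is available, so H2 is limiting.
n(H2O) = (1/1) × 5.347 = 5.347 mol
V(H2O) = nRT/P = 5.347 × 8.314 × 726.15 / 26.2 = 1232 L

1230 L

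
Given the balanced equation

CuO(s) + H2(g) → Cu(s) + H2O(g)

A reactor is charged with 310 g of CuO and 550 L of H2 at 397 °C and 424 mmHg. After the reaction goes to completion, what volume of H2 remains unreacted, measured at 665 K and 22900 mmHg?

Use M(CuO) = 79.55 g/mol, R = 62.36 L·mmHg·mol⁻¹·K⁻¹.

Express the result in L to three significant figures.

3.05 L

n(CuO) = 310 / 79.55 = 3.897 mol
n(H2) = PV/RT = (424 × 550) / (62.36 × 670.15) = 5.580 mol
For 3.897 mol CuO, stoichiometry requires (1/1) × 3.897 = 3.897 mol H2; 5.580 mol is available, so CuO is limiting.
n(H2) consumed = (1/1) × 3.897 = 3.897 mol; remaining = 5.580 − 3.897 = 1.683 mol
V(H2) = nRT/P = 1.683 × 62.36 × 665 / 22900 = 3.048 L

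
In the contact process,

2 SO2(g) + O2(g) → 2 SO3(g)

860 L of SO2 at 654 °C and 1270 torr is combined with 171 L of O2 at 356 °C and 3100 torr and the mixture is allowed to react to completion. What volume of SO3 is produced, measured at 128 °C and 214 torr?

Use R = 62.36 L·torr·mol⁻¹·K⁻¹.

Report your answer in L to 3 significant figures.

2210 L

n(SO2) = PV/RT = (1270 × 860) / (62.36 × 927.15) = 18.89 mol
n(O2) = PV/RT = (3100 × 171) / (62.36 × 629.15) = 13.51 mol
For 18.89 mol SO2, stoichiometry requires (1/2) × 18.89 = 9.445 mol O2; 13.51 mol is available, so SO2 is limiting.
n(SO3) = (2/2) × 18.89 = 18.89 mol
V(SO3) = nRT/P = 18.89 × 62.36 × 401.15 / 214 = 2208 L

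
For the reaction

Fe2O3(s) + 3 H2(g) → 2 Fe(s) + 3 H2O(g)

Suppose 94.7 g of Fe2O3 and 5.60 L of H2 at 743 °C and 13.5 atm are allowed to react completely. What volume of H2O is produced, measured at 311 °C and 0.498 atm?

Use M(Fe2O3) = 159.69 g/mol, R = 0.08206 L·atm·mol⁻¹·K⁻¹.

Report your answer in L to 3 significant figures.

n(Fe2O3) = 94.7 / 159.69 = 0.5930 mol
n(H2) = PV/RT = (13.5 × 5.60) / (0.08206 × 1016.15) = 0.9066 mol
For 0.5930 mol Fe2O3, stoichiometry requires (3/1) × 0.5930 = 1.779 mol H2; 0.9066 mol is available, so H2 is limiting.
n(H2O) = (3/3) × 0.9066 = 0.9066 mol
V(H2O) = nRT/P = 0.9066 × 0.08206 × 584.15 / 0.498 = 87.27 L

87.3 L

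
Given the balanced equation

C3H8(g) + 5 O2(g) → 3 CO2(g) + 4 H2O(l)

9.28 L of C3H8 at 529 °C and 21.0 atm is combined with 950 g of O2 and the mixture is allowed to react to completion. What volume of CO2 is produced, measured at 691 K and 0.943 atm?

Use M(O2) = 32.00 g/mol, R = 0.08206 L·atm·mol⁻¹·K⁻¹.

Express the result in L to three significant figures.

534 L

n(C3H8) = PV/RT = (21.0 × 9.28) / (0.08206 × 802.15) = 2.961 mol
n(O2) = 950 / 32.00 = 29.69 mol
For 2.961 mol C3H8, stoichiometry requires (5/1) × 2.961 = 14.80 mol O2; 29.69 mol is available, so C3H8 is limiting.
n(CO2) = (3/1) × 2.961 = 8.883 mol
V(CO2) = nRT/P = 8.883 × 0.08206 × 691 / 0.943 = 534.1 L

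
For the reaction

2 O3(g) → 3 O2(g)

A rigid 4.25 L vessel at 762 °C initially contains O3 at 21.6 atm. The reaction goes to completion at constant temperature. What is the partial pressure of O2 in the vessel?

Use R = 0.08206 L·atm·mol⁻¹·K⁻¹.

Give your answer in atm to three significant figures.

n(O3)₀ = PV/RT = (21.6 × 4.25) / (0.08206 × 1035.15) = 1.081 mol
n(O2) = (3/2) × 1.081 = 1.621 mol
P(O2) = nRT/V = 1.621 × 0.08206 × 1035.15 / 4.25 = 32.40 atm

32.4 atm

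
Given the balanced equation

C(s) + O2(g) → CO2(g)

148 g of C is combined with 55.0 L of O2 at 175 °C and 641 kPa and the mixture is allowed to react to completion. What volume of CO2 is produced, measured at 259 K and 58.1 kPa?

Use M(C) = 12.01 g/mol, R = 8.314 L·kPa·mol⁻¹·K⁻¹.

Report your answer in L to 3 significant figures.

351 L

n(C) = 148 / 12.01 = 12.32 mol
n(O2) = PV/RT = (641 × 55.0) / (8.314 × 448.15) = 9.462 mol
For 12.32 mol C, stoichiometry requires (1/1) × 12.32 = 12.32 mol O2; 9.462 mol is available, so O2 is limiting.
n(CO2) = (1/1) × 9.462 = 9.462 mol
V(CO2) = nRT/P = 9.462 × 8.314 × 259 / 58.1 = 350.7 L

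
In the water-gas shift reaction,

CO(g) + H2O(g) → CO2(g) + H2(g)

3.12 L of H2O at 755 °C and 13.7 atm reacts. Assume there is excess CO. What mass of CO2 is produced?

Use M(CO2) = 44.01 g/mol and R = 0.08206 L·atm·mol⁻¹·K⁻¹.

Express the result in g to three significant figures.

n(H2O) = PV/RT = (13.7 × 3.12) / (0.08206 × 1028.15) = 0.5066 mol
n(CO2) = (1/1) × 0.5066 = 0.5066 mol
m(CO2) = 0.5066 × 44.01 = 22.30 g

22.3 g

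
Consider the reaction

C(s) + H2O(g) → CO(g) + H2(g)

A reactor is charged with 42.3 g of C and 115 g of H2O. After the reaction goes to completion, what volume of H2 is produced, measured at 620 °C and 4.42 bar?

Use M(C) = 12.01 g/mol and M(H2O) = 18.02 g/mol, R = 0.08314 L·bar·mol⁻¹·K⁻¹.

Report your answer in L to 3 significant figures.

59.2 L

n(C) = 42.3 / 12.01 = 3.522 mol
n(H2O) = 115 / 18.02 = 6.382 mol
For 3.522 mol C, stoichiometry requires (1/1) × 3.522 = 3.522 mol H2O; 6.382 mol is available, so C is limiting.
n(H2) = (1/1) × 3.522 = 3.522 mol
V(H2) = nRT/P = 3.522 × 0.08314 × 893.15 / 4.42 = 59.17 L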